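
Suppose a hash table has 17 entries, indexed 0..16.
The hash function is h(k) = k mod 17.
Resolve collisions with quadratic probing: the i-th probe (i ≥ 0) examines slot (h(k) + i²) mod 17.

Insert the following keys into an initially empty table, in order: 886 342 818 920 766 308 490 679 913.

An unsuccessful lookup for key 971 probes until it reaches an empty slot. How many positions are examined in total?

7

886: h=2 => slot 2
342: h=2, probe 2,3 => slot 3
818: h=2, probe 2,3,6 => slot 6
920: h=2, probe 2,3,6,11 => slot 11
766: h=1 => slot 1
308: h=2, probe 2,3,6,11,1,10 => slot 10
490: h=14 => slot 14
679: h=16 => slot 16
913: h=12 => slot 12
Table: [_, 766, 886, 342, _, _, 818, _, _, _, 308, 920, 913, _, 490, _, 679]
Lookup 971: h=2, probe 2,3,6,11,1,10,4 → slot 4 empty, not found.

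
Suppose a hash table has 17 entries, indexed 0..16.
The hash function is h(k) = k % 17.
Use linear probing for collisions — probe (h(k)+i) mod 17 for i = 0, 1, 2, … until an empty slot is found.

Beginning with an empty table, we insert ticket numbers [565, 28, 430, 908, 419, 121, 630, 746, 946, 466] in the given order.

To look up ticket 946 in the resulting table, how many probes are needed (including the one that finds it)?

Insert 565: h=4, slot 4 empty -> index 4.
Insert 28: h=11, slot 11 empty -> index 11.
Insert 430: h=5, slot 5 empty -> index 5.
Insert 908: h=7, slot 7 empty -> index 7.
Insert 419: h=11, slot 11 occupied -> index 12.
Insert 121: h=2, slot 2 empty -> index 2.
Insert 630: h=1, slot 1 empty -> index 1.
Insert 746: h=15, slot 15 empty -> index 15.
Insert 946: h=11, slots 11,12 occupied -> index 13.
Insert 466: h=7, slot 7 occupied -> index 8.
Table: [—, 630, 121, —, 565, 430, —, 908, 466, —, —, 28, 419, 946, —, 746, —]
Lookup 946: h=11, probe 11,12,13 → found at 13.

3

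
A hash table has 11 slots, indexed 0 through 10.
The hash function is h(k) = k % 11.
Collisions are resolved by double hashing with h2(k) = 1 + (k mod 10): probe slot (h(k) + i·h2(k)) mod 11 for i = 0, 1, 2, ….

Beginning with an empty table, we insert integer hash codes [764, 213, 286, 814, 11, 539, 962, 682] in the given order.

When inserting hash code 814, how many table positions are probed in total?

3

764: h=5 → slot 5
213: h=4 → slot 4
286: h=0 → slot 0
814: h=0, h2=5, probe 0,5,10 → slot 10
11: h=0, h2=2, probe 0,2 → slot 2
539: h=0, h2=10, probe 0,10,9 → slot 9
962: h=5, h2=3, probe 5,8 → slot 8
682: h=0, h2=3, probe 0,3 → slot 3
Table: [286, ., 11, 682, 213, 764, ., ., 962, 539, 814]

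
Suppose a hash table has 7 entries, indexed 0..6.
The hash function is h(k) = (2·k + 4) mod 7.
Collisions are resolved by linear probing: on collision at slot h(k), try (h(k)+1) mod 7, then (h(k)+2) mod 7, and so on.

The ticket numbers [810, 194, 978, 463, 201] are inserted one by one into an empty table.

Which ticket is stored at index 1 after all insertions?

Insert 810: h=0, slot 0 empty => index 0.
Insert 194: h=0, slot 0 occupied => index 1.
Insert 978: h=0, slots 0,1 occupied => index 2.
Insert 463: h=6, slot 6 empty => index 6.
Insert 201: h=0, slots 0,1,2 occupied => index 3.
Table: [810, 194, 978, 201, _, _, 463]

194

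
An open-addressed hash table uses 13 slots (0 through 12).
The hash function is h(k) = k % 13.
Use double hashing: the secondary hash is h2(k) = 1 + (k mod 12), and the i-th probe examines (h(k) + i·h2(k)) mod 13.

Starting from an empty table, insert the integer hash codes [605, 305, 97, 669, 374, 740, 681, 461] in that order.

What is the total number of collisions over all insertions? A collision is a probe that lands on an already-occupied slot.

5

Insert 605: h=7, slot 7 empty => index 7.
Insert 305: h=6, slot 6 empty => index 6.
Insert 97: h=6, h2=2, slot 6 occupied => index 8.
Insert 669: h=6, h2=10, slot 6 occupied => index 3.
Insert 374: h=10, slot 10 empty => index 10.
Insert 740: h=12, slot 12 empty => index 12.
Insert 681: h=5, slot 5 empty => index 5.
Insert 461: h=6, h2=6, slots 6,12,5 occupied => index 11.
Table: [., ., ., 669, ., 681, 305, 605, 97, ., 374, 461, 740]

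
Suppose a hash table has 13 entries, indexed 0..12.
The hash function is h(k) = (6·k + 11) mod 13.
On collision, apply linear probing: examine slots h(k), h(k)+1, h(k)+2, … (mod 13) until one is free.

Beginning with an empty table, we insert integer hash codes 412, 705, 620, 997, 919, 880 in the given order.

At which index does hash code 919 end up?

412: h=0 → slot 0
705: h=3 → slot 3
620: h=0, probe 0,1 → slot 1
997: h=0, probe 0,1,2 → slot 2
919: h=0, probe 0,1,2,3,4 → slot 4
880: h=0, probe 0,1,2,3,4,5 → slot 5
Table: [412, 620, 997, 705, 919, 880, ., ., ., ., ., ., .]

4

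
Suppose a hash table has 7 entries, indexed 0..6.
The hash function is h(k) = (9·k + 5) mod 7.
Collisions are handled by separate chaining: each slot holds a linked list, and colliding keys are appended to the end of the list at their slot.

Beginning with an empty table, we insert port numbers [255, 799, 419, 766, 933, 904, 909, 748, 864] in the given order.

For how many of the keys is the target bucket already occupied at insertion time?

Insert 255: h=4, bucket 4 empty → new chain.
Insert 799: h=0, bucket 0 empty → new chain.
Insert 419: h=3, bucket 3 empty → new chain.
Insert 766: h=4, bucket 4 nonempty → append to chain.
Insert 933: h=2, bucket 2 empty → new chain.
Insert 904: h=0, bucket 0 nonempty → append to chain.
Insert 909: h=3, bucket 3 nonempty → append to chain.
Insert 748: h=3, bucket 3 nonempty → append to chain.
Insert 864: h=4, bucket 4 nonempty → append to chain.
Final buckets:
0: 799 -> 904
1: _
2: 933
3: 419 -> 909 -> 748
4: 255 -> 766 -> 864
5: _
6: _

5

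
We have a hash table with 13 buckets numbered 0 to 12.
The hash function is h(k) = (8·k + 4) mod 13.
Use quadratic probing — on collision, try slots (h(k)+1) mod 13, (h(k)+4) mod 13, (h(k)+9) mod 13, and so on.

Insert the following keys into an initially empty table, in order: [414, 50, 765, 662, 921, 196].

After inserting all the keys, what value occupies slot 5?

414: h=1 → slot 1
50: h=1, probe 1,2 → slot 2
765: h=1, probe 1,2,5 → slot 5
662: h=9 → slot 9
921: h=1, probe 1,2,5,10 → slot 10
196: h=12 → slot 12
Table: [—, 414, 50, —, —, 765, —, —, —, 662, 921, —, 196]

765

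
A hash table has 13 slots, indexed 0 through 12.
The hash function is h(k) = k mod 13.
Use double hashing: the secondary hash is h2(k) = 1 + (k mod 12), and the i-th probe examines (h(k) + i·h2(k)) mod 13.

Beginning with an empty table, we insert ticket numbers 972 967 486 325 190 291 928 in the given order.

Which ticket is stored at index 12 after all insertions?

486

Insert 972: h=10, slot 10 empty → index 10.
Insert 967: h=5, slot 5 empty → index 5.
Insert 486: h=5, h2=7, slot 5 occupied → index 12.
Insert 325: h=0, slot 0 empty → index 0.
Insert 190: h=8, slot 8 empty → index 8.
Insert 291: h=5, h2=4, slot 5 occupied → index 9.
Insert 928: h=5, h2=5, slots 5,10 occupied → index 2.
Table: [325, ∅, 928, ∅, ∅, 967, ∅, ∅, 190, 291, 972, ∅, 486]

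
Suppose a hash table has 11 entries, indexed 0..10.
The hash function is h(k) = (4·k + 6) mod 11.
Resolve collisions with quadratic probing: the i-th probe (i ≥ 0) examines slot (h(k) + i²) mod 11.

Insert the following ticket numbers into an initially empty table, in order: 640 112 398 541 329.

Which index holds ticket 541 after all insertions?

1

640 hashes to 3; slot 3 is free → place at 3.
112 hashes to 3; 3 taken → place at 4.
398 hashes to 3; 3,4 taken → place at 7.
541 hashes to 3; 3,4,7 taken → place at 1.
329 hashes to 2; slot 2 is free → place at 2.
Table: [., 541, 329, 640, 112, ., ., 398, ., ., .]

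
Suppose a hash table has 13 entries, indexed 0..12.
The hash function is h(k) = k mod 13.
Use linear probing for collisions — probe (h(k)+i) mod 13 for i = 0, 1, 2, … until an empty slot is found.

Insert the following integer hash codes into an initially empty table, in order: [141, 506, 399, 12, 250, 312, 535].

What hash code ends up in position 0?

12

141 hashes to 11; slot 11 is free => place at 11.
506 hashes to 12; slot 12 is free => place at 12.
399 hashes to 9; slot 9 is free => place at 9.
12 hashes to 12; 12 taken => place at 0.
250 hashes to 3; slot 3 is free => place at 3.
312 hashes to 0; 0 taken => place at 1.
535 hashes to 2; slot 2 is free => place at 2.
Table: [12, 312, 535, 250, ., ., ., ., ., 399, ., 141, 506]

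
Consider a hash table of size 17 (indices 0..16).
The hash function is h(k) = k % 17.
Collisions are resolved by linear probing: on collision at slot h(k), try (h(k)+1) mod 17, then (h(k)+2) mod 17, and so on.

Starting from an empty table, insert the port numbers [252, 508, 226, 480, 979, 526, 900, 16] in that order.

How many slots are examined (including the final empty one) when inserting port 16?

3

Insert 252: h=14, slot 14 empty => index 14.
Insert 508: h=15, slot 15 empty => index 15.
Insert 226: h=5, slot 5 empty => index 5.
Insert 480: h=4, slot 4 empty => index 4.
Insert 979: h=10, slot 10 empty => index 10.
Insert 526: h=16, slot 16 empty => index 16.
Insert 900: h=16, slot 16 occupied => index 0.
Insert 16: h=16, slots 16,0 occupied => index 1.
Table: [900, 16, ∅, ∅, 480, 226, ∅, ∅, ∅, ∅, 979, ∅, ∅, ∅, 252, 508, 526]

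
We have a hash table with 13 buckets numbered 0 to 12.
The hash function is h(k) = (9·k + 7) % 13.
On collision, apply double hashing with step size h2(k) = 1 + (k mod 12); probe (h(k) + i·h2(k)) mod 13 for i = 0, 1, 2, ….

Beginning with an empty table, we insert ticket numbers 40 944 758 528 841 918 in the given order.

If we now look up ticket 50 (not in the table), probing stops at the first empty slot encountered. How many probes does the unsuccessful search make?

2

40 hashes to 3; slot 3 is free => place at 3.
944 hashes to 1; slot 1 is free => place at 1.
758 hashes to 4; slot 4 is free => place at 4.
528 hashes to 1, h2=1; 1 taken => place at 2.
841 hashes to 10; slot 10 is free => place at 10.
918 hashes to 1, h2=7; 1 taken => place at 8.
Table: [∅, 944, 528, 40, 758, ∅, ∅, ∅, 918, ∅, 841, ∅, ∅]
Lookup 50: h=2, h2=3, probe 2,5 → slot 5 empty, not found.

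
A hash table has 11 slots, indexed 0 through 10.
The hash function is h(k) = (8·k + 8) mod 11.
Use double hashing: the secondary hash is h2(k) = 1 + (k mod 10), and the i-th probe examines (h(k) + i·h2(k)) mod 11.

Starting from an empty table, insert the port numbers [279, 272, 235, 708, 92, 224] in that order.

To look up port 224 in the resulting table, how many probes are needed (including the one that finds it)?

2

279: h=7 -> slot 7
272: h=6 -> slot 6
235: h=7, h2=6, probe 7,2 -> slot 2
708: h=7, h2=9, probe 7,5 -> slot 5
92: h=7, h2=3, probe 7,10 -> slot 10
224: h=7, h2=5, probe 7,1 -> slot 1
Table: [_, 224, 235, _, _, 708, 272, 279, _, _, 92]
Lookup 224: h=7, h2=5, probe 7,1 → found at 1.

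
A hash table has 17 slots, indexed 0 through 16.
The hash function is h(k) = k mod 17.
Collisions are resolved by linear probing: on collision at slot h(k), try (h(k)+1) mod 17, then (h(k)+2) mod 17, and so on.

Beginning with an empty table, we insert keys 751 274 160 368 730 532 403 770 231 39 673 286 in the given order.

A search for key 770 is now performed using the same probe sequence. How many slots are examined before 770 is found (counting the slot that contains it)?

751: h=3 → slot 3
274: h=2 → slot 2
160: h=7 → slot 7
368: h=11 → slot 11
730: h=16 → slot 16
532: h=5 → slot 5
403: h=12 → slot 12
770: h=5, probe 5,6 → slot 6
231: h=10 → slot 10
39: h=5, probe 5,6,7,8 → slot 8
673: h=10, probe 10,11,12,13 → slot 13
286: h=14 → slot 14
Table: [—, —, 274, 751, —, 532, 770, 160, 39, —, 231, 368, 403, 673, 286, —, 730]
Lookup 770: h=5, probe 5,6 → found at 6.

2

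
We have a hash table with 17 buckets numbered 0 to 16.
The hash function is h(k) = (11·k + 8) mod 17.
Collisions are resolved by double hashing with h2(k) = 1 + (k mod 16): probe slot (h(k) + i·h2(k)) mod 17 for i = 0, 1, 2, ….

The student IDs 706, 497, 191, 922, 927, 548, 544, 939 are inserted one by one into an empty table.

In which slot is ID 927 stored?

706: h=5 → slot 5
497: h=1 → slot 1
191: h=1, h2=16, probe 1,0 → slot 0
922: h=1, h2=11, probe 1,12 → slot 12
927: h=5, h2=16, probe 5,4 → slot 4
548: h=1, h2=5, probe 1,6 → slot 6
544: h=8 → slot 8
939: h=1, h2=12, probe 1,13 → slot 13
Table: [191, 497, ∅, ∅, 927, 706, 548, ∅, 544, ∅, ∅, ∅, 922, 939, ∅, ∅, ∅]

4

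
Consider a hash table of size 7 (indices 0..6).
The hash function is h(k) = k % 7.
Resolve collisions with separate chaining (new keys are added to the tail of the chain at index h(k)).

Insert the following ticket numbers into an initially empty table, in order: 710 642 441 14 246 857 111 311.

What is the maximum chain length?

Insert 710: h=3, bucket 3 empty -> new chain.
Insert 642: h=5, bucket 5 empty -> new chain.
Insert 441: h=0, bucket 0 empty -> new chain.
Insert 14: h=0, bucket 0 nonempty -> append to chain.
Insert 246: h=1, bucket 1 empty -> new chain.
Insert 857: h=3, bucket 3 nonempty -> append to chain.
Insert 111: h=6, bucket 6 empty -> new chain.
Insert 311: h=3, bucket 3 nonempty -> append to chain.
Final buckets:
0: 441 -> 14
1: 246
2: ∅
3: 710 -> 857 -> 311
4: ∅
5: 642
6: 111

3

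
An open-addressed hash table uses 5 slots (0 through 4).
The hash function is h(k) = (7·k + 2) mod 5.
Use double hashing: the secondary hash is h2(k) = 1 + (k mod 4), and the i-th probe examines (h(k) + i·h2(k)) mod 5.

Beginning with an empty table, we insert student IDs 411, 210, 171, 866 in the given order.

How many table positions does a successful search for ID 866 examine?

3

Insert 411: h=4, slot 4 empty -> index 4.
Insert 210: h=2, slot 2 empty -> index 2.
Insert 171: h=4, h2=4, slot 4 occupied -> index 3.
Insert 866: h=4, h2=3, slots 4,2 occupied -> index 0.
Table: [866, -, 210, 171, 411]
Lookup 866: h=4, h2=3, probe 4,2,0 → found at 0.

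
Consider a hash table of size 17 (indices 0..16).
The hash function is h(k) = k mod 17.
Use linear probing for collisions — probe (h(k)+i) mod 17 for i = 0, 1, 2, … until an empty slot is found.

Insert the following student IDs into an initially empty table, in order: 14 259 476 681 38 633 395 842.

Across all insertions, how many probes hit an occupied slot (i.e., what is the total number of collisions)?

14: h=14 -> slot 14
259: h=4 -> slot 4
476: h=0 -> slot 0
681: h=1 -> slot 1
38: h=4, probe 4,5 -> slot 5
633: h=4, probe 4,5,6 -> slot 6
395: h=4, probe 4,5,6,7 -> slot 7
842: h=9 -> slot 9
Table: [476, 681, ∅, ∅, 259, 38, 633, 395, ∅, 842, ∅, ∅, ∅, ∅, 14, ∅, ∅]

6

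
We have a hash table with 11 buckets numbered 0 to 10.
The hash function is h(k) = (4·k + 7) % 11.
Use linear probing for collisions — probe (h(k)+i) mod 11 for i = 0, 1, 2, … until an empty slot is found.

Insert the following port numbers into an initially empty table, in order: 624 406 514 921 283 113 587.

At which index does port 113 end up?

10

624 hashes to 6; slot 6 is free → place at 6.
406 hashes to 3; slot 3 is free → place at 3.
514 hashes to 6; 6 taken → place at 7.
921 hashes to 6; 6,7 taken → place at 8.
283 hashes to 6; 6,7,8 taken → place at 9.
113 hashes to 8; 8,9 taken → place at 10.
587 hashes to 1; slot 1 is free → place at 1.
Table: [_, 587, _, 406, _, _, 624, 514, 921, 283, 113]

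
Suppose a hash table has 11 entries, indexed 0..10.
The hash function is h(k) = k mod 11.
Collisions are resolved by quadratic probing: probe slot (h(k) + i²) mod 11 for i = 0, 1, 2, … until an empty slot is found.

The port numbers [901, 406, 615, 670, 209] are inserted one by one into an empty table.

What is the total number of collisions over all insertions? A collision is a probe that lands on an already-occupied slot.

7

901: h=10 → slot 10
406: h=10, probe 10,0 → slot 0
615: h=10, probe 10,0,3 → slot 3
670: h=10, probe 10,0,3,8 → slot 8
209: h=0, probe 0,1 → slot 1
Table: [406, 209, ., 615, ., ., ., ., 670, ., 901]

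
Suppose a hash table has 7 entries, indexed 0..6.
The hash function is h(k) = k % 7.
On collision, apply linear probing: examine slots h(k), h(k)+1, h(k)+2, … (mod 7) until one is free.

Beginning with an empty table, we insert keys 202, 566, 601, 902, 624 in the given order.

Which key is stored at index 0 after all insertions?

566

202 hashes to 6; slot 6 is free => place at 6.
566 hashes to 6; 6 taken => place at 0.
601 hashes to 6; 6,0 taken => place at 1.
902 hashes to 6; 6,0,1 taken => place at 2.
624 hashes to 1; 1,2 taken => place at 3.
Table: [566, 601, 902, 624, ∅, ∅, 202]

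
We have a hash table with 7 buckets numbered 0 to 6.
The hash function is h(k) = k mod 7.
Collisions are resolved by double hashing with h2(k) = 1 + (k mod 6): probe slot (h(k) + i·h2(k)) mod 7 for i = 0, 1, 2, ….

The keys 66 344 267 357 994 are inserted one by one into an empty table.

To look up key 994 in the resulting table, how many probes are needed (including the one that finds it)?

66: h=3 -> slot 3
344: h=1 -> slot 1
267: h=1, h2=4, probe 1,5 -> slot 5
357: h=0 -> slot 0
994: h=0, h2=5, probe 0,5,3,1,6 -> slot 6
Table: [357, 344, _, 66, _, 267, 994]
Lookup 994: h=0, h2=5, probe 0,5,3,1,6 → found at 6.

5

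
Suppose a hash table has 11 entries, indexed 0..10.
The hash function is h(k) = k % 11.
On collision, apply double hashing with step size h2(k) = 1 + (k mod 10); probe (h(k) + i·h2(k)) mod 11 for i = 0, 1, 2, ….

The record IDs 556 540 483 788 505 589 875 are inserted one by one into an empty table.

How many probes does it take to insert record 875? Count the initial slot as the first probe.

4

Insert 556: h=6, slot 6 empty -> index 6.
Insert 540: h=1, slot 1 empty -> index 1.
Insert 483: h=10, slot 10 empty -> index 10.
Insert 788: h=7, slot 7 empty -> index 7.
Insert 505: h=10, h2=6, slot 10 occupied -> index 5.
Insert 589: h=6, h2=10, slots 6,5 occupied -> index 4.
Insert 875: h=6, h2=6, slots 6,1,7 occupied -> index 2.
Table: [∅, 540, 875, ∅, 589, 505, 556, 788, ∅, ∅, 483]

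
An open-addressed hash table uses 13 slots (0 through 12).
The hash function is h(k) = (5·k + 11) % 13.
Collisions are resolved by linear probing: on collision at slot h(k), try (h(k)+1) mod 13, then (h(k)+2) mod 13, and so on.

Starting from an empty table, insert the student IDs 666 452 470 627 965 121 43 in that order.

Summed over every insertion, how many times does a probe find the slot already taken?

4

Insert 666: h=0, slot 0 empty => index 0.
Insert 452: h=9, slot 9 empty => index 9.
Insert 470: h=8, slot 8 empty => index 8.
Insert 627: h=0, slot 0 occupied => index 1.
Insert 965: h=0, slots 0,1 occupied => index 2.
Insert 121: h=5, slot 5 empty => index 5.
Insert 43: h=5, slot 5 occupied => index 6.
Table: [666, 627, 965, ., ., 121, 43, ., 470, 452, ., ., .]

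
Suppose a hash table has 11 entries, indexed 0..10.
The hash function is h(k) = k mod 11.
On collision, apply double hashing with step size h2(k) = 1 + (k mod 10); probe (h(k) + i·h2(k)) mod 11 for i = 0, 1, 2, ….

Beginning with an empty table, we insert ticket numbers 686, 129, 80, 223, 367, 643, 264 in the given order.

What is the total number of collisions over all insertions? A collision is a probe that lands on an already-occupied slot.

Insert 686: h=4, slot 4 empty -> index 4.
Insert 129: h=8, slot 8 empty -> index 8.
Insert 80: h=3, slot 3 empty -> index 3.
Insert 223: h=3, h2=4, slot 3 occupied -> index 7.
Insert 367: h=4, h2=8, slot 4 occupied -> index 1.
Insert 643: h=5, slot 5 empty -> index 5.
Insert 264: h=0, slot 0 empty -> index 0.
Table: [264, 367, —, 80, 686, 643, —, 223, 129, —, —]

2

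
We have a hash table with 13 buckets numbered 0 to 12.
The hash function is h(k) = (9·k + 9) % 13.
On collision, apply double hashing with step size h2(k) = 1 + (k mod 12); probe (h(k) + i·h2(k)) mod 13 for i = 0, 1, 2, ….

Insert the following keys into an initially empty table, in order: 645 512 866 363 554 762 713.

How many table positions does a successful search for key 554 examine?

3

645 hashes to 3; slot 3 is free -> place at 3.
512 hashes to 2; slot 2 is free -> place at 2.
866 hashes to 3, h2=3; 3 taken -> place at 6.
363 hashes to 0; slot 0 is free -> place at 0.
554 hashes to 3, h2=3; 3,6 taken -> place at 9.
762 hashes to 3, h2=7; 3 taken -> place at 10.
713 hashes to 4; slot 4 is free -> place at 4.
Table: [363, -, 512, 645, 713, -, 866, -, -, 554, 762, -, -]
Lookup 554: h=3, h2=3, probe 3,6,9 → found at 9.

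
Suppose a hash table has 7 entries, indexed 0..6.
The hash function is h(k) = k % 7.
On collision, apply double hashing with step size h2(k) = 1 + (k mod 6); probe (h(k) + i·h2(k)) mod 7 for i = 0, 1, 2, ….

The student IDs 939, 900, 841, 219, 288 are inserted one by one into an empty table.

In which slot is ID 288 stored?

5

Insert 939: h=1, slot 1 empty -> index 1.
Insert 900: h=4, slot 4 empty -> index 4.
Insert 841: h=1, h2=2, slot 1 occupied -> index 3.
Insert 219: h=2, slot 2 empty -> index 2.
Insert 288: h=1, h2=1, slots 1,2,3,4 occupied -> index 5.
Table: [., 939, 219, 841, 900, 288, .]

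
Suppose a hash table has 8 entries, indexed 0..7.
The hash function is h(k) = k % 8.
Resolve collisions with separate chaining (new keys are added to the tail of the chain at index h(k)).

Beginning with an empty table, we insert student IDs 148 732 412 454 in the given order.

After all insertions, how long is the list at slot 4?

148 -> bucket 4
732 -> bucket 4 (collision)
412 -> bucket 4 (collision)
454 -> bucket 6
Final buckets:
0: -
1: -
2: -
3: -
4: 148 -> 732 -> 412
5: -
6: 454
7: -

3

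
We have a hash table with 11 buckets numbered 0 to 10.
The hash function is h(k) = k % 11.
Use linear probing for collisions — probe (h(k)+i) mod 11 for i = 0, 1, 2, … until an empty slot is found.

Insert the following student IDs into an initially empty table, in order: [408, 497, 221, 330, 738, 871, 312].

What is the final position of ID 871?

5

408 hashes to 1; slot 1 is free → place at 1.
497 hashes to 2; slot 2 is free → place at 2.
221 hashes to 1; 1,2 taken → place at 3.
330 hashes to 0; slot 0 is free → place at 0.
738 hashes to 1; 1,2,3 taken → place at 4.
871 hashes to 2; 2,3,4 taken → place at 5.
312 hashes to 4; 4,5 taken → place at 6.
Table: [330, 408, 497, 221, 738, 871, 312, ∅, ∅, ∅, ∅]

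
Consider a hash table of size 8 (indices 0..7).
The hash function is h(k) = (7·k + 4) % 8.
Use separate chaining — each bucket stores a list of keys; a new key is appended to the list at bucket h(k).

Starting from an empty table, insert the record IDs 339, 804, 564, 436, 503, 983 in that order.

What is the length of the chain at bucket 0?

3

Insert 339: h=1, bucket 1 empty → new chain.
Insert 804: h=0, bucket 0 empty → new chain.
Insert 564: h=0, bucket 0 nonempty → append to chain.
Insert 436: h=0, bucket 0 nonempty → append to chain.
Insert 503: h=5, bucket 5 empty → new chain.
Insert 983: h=5, bucket 5 nonempty → append to chain.
Final buckets:
0: 804 -> 564 -> 436
1: 339
2: .
3: .
4: .
5: 503 -> 983
6: .
7: .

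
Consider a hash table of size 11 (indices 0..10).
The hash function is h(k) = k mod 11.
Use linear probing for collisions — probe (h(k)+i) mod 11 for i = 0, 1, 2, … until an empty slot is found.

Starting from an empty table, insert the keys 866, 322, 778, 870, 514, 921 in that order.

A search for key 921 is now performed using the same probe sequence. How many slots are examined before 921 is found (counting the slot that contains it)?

866: h=8 => slot 8
322: h=3 => slot 3
778: h=8, probe 8,9 => slot 9
870: h=1 => slot 1
514: h=8, probe 8,9,10 => slot 10
921: h=8, probe 8,9,10,0 => slot 0
Table: [921, 870, —, 322, —, —, —, —, 866, 778, 514]
Lookup 921: h=8, probe 8,9,10,0 → found at 0.

4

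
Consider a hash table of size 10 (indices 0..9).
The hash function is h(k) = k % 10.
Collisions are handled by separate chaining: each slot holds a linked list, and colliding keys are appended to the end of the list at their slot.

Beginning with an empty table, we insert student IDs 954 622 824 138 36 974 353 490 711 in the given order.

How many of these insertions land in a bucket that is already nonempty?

954 -> bucket 4
622 -> bucket 2
824 -> bucket 4 (collision)
138 -> bucket 8
36 -> bucket 6
974 -> bucket 4 (collision)
353 -> bucket 3
490 -> bucket 0
711 -> bucket 1
Final buckets:
0: 490
1: 711
2: 622
3: 353
4: 954 -> 824 -> 974
5: —
6: 36
7: —
8: 138
9: —

2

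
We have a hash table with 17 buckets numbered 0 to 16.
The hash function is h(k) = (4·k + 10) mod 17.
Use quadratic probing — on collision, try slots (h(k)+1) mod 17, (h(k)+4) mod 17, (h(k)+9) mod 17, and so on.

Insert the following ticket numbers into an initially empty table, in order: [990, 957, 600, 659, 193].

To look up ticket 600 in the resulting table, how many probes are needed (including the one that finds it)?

990 hashes to 9; slot 9 is free -> place at 9.
957 hashes to 13; slot 13 is free -> place at 13.
600 hashes to 13; 13 taken -> place at 14.
659 hashes to 11; slot 11 is free -> place at 11.
193 hashes to 0; slot 0 is free -> place at 0.
Table: [193, -, -, -, -, -, -, -, -, 990, -, 659, -, 957, 600, -, -]
Lookup 600: h=13, probe 13,14 → found at 14.

2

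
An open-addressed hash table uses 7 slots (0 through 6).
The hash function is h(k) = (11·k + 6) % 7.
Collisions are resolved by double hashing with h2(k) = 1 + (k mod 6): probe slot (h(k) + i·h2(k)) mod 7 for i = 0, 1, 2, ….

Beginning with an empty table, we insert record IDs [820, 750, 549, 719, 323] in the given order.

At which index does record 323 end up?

820 hashes to 3; slot 3 is free => place at 3.
750 hashes to 3, h2=1; 3 taken => place at 4.
549 hashes to 4, h2=4; 4 taken => place at 1.
719 hashes to 5; slot 5 is free => place at 5.
323 hashes to 3, h2=6; 3 taken => place at 2.
Table: [-, 549, 323, 820, 750, 719, -]

2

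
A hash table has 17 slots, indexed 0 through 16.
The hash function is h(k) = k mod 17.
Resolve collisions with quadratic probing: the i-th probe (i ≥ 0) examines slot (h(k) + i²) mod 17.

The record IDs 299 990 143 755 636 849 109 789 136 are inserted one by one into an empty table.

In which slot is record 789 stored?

Insert 299: h=10, slot 10 empty -> index 10.
Insert 990: h=4, slot 4 empty -> index 4.
Insert 143: h=7, slot 7 empty -> index 7.
Insert 755: h=7, slot 7 occupied -> index 8.
Insert 636: h=7, slots 7,8 occupied -> index 11.
Insert 849: h=16, slot 16 empty -> index 16.
Insert 109: h=7, slots 7,8,11,16 occupied -> index 6.
Insert 789: h=7, slots 7,8,11,16,6 occupied -> index 15.
Insert 136: h=0, slot 0 empty -> index 0.
Table: [136, ., ., ., 990, ., 109, 143, 755, ., 299, 636, ., ., ., 789, 849]

15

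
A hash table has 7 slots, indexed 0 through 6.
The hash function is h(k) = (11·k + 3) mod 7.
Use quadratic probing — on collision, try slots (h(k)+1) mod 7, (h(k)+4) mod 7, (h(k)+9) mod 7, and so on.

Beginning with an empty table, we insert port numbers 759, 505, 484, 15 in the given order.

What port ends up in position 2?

759 hashes to 1; slot 1 is free → place at 1.
505 hashes to 0; slot 0 is free → place at 0.
484 hashes to 0; 0,1 taken → place at 4.
15 hashes to 0; 0,1,4 taken → place at 2.
Table: [505, 759, 15, ∅, 484, ∅, ∅]

15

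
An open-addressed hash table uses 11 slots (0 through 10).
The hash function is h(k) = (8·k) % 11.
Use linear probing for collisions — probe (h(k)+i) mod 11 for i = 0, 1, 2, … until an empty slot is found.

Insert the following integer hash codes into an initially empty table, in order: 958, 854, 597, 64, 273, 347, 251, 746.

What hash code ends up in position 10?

Insert 958: h=8, slot 8 empty -> index 8.
Insert 854: h=1, slot 1 empty -> index 1.
Insert 597: h=2, slot 2 empty -> index 2.
Insert 64: h=6, slot 6 empty -> index 6.
Insert 273: h=6, slot 6 occupied -> index 7.
Insert 347: h=4, slot 4 empty -> index 4.
Insert 251: h=6, slots 6,7,8 occupied -> index 9.
Insert 746: h=6, slots 6,7,8,9 occupied -> index 10.
Table: [., 854, 597, ., 347, ., 64, 273, 958, 251, 746]

746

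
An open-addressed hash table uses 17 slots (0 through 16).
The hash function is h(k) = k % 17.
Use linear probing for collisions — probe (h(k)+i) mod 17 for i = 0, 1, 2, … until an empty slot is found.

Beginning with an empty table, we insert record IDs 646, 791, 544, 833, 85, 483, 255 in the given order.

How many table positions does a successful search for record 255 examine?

Insert 646: h=0, slot 0 empty → index 0.
Insert 791: h=9, slot 9 empty → index 9.
Insert 544: h=0, slot 0 occupied → index 1.
Insert 833: h=0, slots 0,1 occupied → index 2.
Insert 85: h=0, slots 0,1,2 occupied → index 3.
Insert 483: h=7, slot 7 empty → index 7.
Insert 255: h=0, slots 0,1,2,3 occupied → index 4.
Table: [646, 544, 833, 85, 255, ∅, ∅, 483, ∅, 791, ∅, ∅, ∅, ∅, ∅, ∅, ∅]
Lookup 255: h=0, probe 0,1,2,3,4 → found at 4.

5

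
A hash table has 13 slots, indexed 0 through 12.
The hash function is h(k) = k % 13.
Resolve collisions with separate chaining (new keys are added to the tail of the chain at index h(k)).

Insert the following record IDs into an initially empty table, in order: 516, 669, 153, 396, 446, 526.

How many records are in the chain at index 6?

516 -> bucket 9
669 -> bucket 6
153 -> bucket 10
396 -> bucket 6 (collision)
446 -> bucket 4
526 -> bucket 6 (collision)
Final buckets:
0: —
1: —
2: —
3: —
4: 446
5: —
6: 669 -> 396 -> 526
7: —
8: —
9: 516
10: 153
11: —
12: —

3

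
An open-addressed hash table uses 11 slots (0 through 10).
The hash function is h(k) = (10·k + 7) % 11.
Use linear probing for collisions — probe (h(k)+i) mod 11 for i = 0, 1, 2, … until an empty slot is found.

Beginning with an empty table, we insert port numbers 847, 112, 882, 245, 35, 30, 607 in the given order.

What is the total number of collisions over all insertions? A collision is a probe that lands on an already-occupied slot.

8

847: h=7 => slot 7
112: h=5 => slot 5
882: h=5, probe 5,6 => slot 6
245: h=4 => slot 4
35: h=5, probe 5,6,7,8 => slot 8
30: h=10 => slot 10
607: h=5, probe 5,6,7,8,9 => slot 9
Table: [—, —, —, —, 245, 112, 882, 847, 35, 607, 30]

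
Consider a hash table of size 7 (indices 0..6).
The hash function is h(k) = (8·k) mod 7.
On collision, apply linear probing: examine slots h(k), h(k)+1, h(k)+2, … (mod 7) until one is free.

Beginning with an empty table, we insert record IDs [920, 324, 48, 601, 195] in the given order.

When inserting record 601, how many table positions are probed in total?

2

920 hashes to 3; slot 3 is free → place at 3.
324 hashes to 2; slot 2 is free → place at 2.
48 hashes to 6; slot 6 is free → place at 6.
601 hashes to 6; 6 taken → place at 0.
195 hashes to 6; 6,0 taken → place at 1.
Table: [601, 195, 324, 920, ∅, ∅, 48]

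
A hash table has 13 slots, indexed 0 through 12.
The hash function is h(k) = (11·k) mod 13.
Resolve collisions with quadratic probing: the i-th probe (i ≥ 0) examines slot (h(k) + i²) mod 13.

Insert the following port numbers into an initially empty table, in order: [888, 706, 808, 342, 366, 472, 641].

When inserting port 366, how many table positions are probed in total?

2

Insert 888: h=5, slot 5 empty => index 5.
Insert 706: h=5, slot 5 occupied => index 6.
Insert 808: h=9, slot 9 empty => index 9.
Insert 342: h=5, slots 5,6,9 occupied => index 1.
Insert 366: h=9, slot 9 occupied => index 10.
Insert 472: h=5, slots 5,6,9,1 occupied => index 8.
Insert 641: h=5, slots 5,6,9,1,8 occupied => index 4.
Table: [∅, 342, ∅, ∅, 641, 888, 706, ∅, 472, 808, 366, ∅, ∅]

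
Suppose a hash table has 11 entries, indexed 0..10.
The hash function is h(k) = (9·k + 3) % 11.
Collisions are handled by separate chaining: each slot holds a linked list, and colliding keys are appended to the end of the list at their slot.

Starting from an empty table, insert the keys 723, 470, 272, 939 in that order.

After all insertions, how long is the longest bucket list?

723 -> bucket 9
470 -> bucket 9 (collision)
272 -> bucket 9 (collision)
939 -> bucket 6
Final buckets:
0: —
1: —
2: —
3: —
4: —
5: —
6: 939
7: —
8: —
9: 723 -> 470 -> 272
10: —

3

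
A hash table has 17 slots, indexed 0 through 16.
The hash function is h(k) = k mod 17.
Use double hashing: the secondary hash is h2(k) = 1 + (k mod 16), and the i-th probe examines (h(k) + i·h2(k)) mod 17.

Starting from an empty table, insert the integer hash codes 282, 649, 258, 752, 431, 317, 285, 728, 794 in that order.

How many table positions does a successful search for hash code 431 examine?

2

282: h=10 -> slot 10
649: h=3 -> slot 3
258: h=3, h2=3, probe 3,6 -> slot 6
752: h=4 -> slot 4
431: h=6, h2=16, probe 6,5 -> slot 5
317: h=11 -> slot 11
285: h=13 -> slot 13
728: h=14 -> slot 14
794: h=12 -> slot 12
Table: [—, —, —, 649, 752, 431, 258, —, —, —, 282, 317, 794, 285, 728, —, —]
Lookup 431: h=6, h2=16, probe 6,5 → found at 5.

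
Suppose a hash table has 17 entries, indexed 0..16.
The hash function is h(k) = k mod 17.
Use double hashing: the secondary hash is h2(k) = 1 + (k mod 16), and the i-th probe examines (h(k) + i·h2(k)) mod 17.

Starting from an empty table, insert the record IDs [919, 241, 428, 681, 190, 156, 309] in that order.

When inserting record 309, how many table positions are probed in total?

919 hashes to 1; slot 1 is free -> place at 1.
241 hashes to 3; slot 3 is free -> place at 3.
428 hashes to 3, h2=13; 3 taken -> place at 16.
681 hashes to 1, h2=10; 1 taken -> place at 11.
190 hashes to 3, h2=15; 3,1,16 taken -> place at 14.
156 hashes to 3, h2=13; 3,16 taken -> place at 12.
309 hashes to 3, h2=6; 3 taken -> place at 9.
Table: [∅, 919, ∅, 241, ∅, ∅, ∅, ∅, ∅, 309, ∅, 681, 156, ∅, 190, ∅, 428]

2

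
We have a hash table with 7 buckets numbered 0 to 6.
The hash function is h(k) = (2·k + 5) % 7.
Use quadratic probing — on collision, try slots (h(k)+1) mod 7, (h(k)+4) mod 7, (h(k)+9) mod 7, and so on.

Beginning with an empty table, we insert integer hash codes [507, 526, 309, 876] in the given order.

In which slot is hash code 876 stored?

2

507: h=4 -> slot 4
526: h=0 -> slot 0
309: h=0, probe 0,1 -> slot 1
876: h=0, probe 0,1,4,2 -> slot 2
Table: [526, 309, 876, —, 507, —, —]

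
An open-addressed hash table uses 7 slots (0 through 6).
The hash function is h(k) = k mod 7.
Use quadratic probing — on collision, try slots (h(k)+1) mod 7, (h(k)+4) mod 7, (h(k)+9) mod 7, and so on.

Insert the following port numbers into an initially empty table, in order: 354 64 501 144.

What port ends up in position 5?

501

354: h=4 → slot 4
64: h=1 → slot 1
501: h=4, probe 4,5 → slot 5
144: h=4, probe 4,5,1,6 → slot 6
Table: [., 64, ., ., 354, 501, 144]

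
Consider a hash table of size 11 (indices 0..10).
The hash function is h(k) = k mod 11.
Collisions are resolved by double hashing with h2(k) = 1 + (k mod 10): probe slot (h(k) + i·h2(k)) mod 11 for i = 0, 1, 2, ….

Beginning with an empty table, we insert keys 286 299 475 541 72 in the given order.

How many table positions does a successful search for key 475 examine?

2

Insert 286: h=0, slot 0 empty → index 0.
Insert 299: h=2, slot 2 empty → index 2.
Insert 475: h=2, h2=6, slot 2 occupied → index 8.
Insert 541: h=2, h2=2, slot 2 occupied → index 4.
Insert 72: h=6, slot 6 empty → index 6.
Table: [286, _, 299, _, 541, _, 72, _, 475, _, _]
Lookup 475: h=2, h2=6, probe 2,8 → found at 8.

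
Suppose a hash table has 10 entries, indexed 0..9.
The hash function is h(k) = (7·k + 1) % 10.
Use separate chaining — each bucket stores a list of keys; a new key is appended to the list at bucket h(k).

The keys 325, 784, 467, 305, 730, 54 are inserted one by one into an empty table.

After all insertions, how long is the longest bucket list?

325 -> bucket 6
784 -> bucket 9
467 -> bucket 0
305 -> bucket 6 (collision)
730 -> bucket 1
54 -> bucket 9 (collision)
Final buckets:
0: 467
1: 730
2: -
3: -
4: -
5: -
6: 325 -> 305
7: -
8: -
9: 784 -> 54

2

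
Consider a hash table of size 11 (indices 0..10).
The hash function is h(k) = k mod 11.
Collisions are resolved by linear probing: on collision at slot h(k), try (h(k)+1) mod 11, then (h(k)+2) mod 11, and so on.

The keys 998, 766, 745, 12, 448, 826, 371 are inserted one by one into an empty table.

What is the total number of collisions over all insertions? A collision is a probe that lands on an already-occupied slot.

7

998: h=8 -> slot 8
766: h=7 -> slot 7
745: h=8, probe 8,9 -> slot 9
12: h=1 -> slot 1
448: h=8, probe 8,9,10 -> slot 10
826: h=1, probe 1,2 -> slot 2
371: h=8, probe 8,9,10,0 -> slot 0
Table: [371, 12, 826, ∅, ∅, ∅, ∅, 766, 998, 745, 448]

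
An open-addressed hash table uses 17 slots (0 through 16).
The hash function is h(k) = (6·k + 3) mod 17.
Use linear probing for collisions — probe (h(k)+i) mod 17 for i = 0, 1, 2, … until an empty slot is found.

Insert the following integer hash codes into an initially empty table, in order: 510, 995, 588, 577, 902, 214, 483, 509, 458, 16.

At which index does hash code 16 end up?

0

Insert 510: h=3, slot 3 empty -> index 3.
Insert 995: h=6, slot 6 empty -> index 6.
Insert 588: h=12, slot 12 empty -> index 12.
Insert 577: h=14, slot 14 empty -> index 14.
Insert 902: h=9, slot 9 empty -> index 9.
Insert 214: h=12, slot 12 occupied -> index 13.
Insert 483: h=11, slot 11 empty -> index 11.
Insert 509: h=14, slot 14 occupied -> index 15.
Insert 458: h=14, slots 14,15 occupied -> index 16.
Insert 16: h=14, slots 14,15,16 occupied -> index 0.
Table: [16, ∅, ∅, 510, ∅, ∅, 995, ∅, ∅, 902, ∅, 483, 588, 214, 577, 509, 458]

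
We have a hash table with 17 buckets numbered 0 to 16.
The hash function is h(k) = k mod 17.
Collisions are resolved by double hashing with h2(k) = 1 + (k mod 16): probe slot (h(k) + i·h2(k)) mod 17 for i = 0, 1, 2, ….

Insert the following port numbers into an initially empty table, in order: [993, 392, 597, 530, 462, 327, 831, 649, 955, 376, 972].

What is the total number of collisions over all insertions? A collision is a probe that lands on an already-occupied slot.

8

993 hashes to 7; slot 7 is free -> place at 7.
392 hashes to 1; slot 1 is free -> place at 1.
597 hashes to 2; slot 2 is free -> place at 2.
530 hashes to 3; slot 3 is free -> place at 3.
462 hashes to 3, h2=15; 3,1 taken -> place at 16.
327 hashes to 4; slot 4 is free -> place at 4.
831 hashes to 15; slot 15 is free -> place at 15.
649 hashes to 3, h2=10; 3 taken -> place at 13.
955 hashes to 3, h2=12; 3,15 taken -> place at 10.
376 hashes to 2, h2=9; 2 taken -> place at 11.
972 hashes to 3, h2=13; 3,16 taken -> place at 12.
Table: [∅, 392, 597, 530, 327, ∅, ∅, 993, ∅, ∅, 955, 376, 972, 649, ∅, 831, 462]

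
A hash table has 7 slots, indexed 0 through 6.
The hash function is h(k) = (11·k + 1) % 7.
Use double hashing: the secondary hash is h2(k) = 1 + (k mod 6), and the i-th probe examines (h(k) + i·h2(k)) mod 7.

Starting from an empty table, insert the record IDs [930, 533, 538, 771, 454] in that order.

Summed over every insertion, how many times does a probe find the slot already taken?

5

930: h=4 -> slot 4
533: h=5 -> slot 5
538: h=4, h2=5, probe 4,2 -> slot 2
771: h=5, h2=4, probe 5,2,6 -> slot 6
454: h=4, h2=5, probe 4,2,0 -> slot 0
Table: [454, ∅, 538, ∅, 930, 533, 771]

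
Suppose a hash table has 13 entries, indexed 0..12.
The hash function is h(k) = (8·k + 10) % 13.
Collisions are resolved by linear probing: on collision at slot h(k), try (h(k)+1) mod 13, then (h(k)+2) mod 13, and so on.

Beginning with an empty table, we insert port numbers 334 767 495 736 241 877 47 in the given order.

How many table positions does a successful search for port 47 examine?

3

334 hashes to 4; slot 4 is free => place at 4.
767 hashes to 10; slot 10 is free => place at 10.
495 hashes to 5; slot 5 is free => place at 5.
736 hashes to 9; slot 9 is free => place at 9.
241 hashes to 1; slot 1 is free => place at 1.
877 hashes to 6; slot 6 is free => place at 6.
47 hashes to 9; 9,10 taken => place at 11.
Table: [—, 241, —, —, 334, 495, 877, —, —, 736, 767, 47, —]
Lookup 47: h=9, probe 9,10,11 → found at 11.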